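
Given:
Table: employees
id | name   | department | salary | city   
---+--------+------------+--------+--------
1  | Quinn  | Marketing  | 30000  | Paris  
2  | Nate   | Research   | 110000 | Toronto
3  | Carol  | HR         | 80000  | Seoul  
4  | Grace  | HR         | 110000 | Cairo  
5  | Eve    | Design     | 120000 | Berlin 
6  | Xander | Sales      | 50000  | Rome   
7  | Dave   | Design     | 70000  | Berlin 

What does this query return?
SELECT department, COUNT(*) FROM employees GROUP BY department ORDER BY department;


Assigning each row to its department group:
  Quinn -> Marketing
  Nate -> Research
  Carol -> HR
  Grace -> HR
  Eve -> Design
  Xander -> Sales
  Dave -> Design


5 groups:
Design, 2
HR, 2
Marketing, 1
Research, 1
Sales, 1


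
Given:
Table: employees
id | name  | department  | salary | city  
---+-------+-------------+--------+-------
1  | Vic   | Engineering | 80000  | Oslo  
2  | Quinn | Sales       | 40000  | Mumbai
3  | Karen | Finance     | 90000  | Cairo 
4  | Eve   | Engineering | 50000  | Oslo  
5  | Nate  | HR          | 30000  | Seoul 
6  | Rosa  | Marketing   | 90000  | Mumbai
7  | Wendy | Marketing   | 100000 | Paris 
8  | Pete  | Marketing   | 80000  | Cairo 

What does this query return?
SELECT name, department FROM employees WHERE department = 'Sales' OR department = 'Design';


Filtering: department = 'Sales' OR 'Design'
Matching: 1 rows

1 rows:
Quinn, Sales


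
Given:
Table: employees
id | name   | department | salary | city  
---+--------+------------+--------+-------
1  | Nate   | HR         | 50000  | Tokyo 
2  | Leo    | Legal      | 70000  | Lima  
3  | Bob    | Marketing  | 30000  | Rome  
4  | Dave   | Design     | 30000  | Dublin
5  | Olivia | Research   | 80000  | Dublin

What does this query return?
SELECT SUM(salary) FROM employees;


SUM(salary) = 50000 + 70000 + 30000 + 30000 + 80000 = 260000

260000


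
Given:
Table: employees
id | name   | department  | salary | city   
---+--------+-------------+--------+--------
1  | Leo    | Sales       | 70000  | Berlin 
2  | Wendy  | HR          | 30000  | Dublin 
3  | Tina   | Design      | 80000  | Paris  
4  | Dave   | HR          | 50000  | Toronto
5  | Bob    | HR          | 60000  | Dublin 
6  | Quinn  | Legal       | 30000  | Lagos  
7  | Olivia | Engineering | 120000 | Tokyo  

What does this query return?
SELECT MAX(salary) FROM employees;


Salaries: 70000, 30000, 80000, 50000, 60000, 30000, 120000
MAX = 120000

120000


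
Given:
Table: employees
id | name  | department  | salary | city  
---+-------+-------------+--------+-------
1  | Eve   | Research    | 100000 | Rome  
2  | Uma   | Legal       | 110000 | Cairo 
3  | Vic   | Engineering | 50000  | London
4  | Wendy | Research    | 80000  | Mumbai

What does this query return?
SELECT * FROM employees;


SELECT * returns all 4 rows with all columns

4 rows:
1, Eve, Research, 100000, Rome
2, Uma, Legal, 110000, Cairo
3, Vic, Engineering, 50000, London
4, Wendy, Research, 80000, Mumbai


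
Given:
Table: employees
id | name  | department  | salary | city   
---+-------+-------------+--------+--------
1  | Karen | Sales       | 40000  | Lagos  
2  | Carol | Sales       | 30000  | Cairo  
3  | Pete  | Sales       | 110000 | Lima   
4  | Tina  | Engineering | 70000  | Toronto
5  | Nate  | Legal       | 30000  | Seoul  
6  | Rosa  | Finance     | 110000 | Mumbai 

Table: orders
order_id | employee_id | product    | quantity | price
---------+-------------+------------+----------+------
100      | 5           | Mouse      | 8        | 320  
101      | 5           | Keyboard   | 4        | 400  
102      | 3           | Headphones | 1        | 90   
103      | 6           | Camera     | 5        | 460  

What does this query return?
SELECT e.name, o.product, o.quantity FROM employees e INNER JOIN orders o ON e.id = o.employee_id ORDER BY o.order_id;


Joining employees.id = orders.employee_id:
  employee Nate (id=5) -> order Mouse
  employee Nate (id=5) -> order Keyboard
  employee Pete (id=3) -> order Headphones
  employee Rosa (id=6) -> order Camera


4 rows:
Nate, Mouse, 8
Nate, Keyboard, 4
Pete, Headphones, 1
Rosa, Camera, 5


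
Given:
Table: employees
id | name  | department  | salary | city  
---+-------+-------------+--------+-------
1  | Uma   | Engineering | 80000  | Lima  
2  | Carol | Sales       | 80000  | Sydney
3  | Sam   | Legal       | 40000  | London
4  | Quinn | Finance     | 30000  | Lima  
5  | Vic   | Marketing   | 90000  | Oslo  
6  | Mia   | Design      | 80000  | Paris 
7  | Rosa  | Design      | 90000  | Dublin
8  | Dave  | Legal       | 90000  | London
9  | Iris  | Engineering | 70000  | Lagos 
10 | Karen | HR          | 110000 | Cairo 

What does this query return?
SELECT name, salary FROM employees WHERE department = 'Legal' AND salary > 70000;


Filtering: department = 'Legal' AND salary > 70000
Matching: 1 rows

1 rows:
Dave, 90000


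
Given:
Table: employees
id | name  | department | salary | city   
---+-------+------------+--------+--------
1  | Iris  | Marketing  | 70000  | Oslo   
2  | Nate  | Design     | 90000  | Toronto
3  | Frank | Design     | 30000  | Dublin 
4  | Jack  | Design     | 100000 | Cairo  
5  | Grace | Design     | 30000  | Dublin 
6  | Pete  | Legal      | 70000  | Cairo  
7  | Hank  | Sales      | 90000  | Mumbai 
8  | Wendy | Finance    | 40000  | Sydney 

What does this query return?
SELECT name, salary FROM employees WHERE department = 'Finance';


Filtering: department = 'Finance'
Matching rows: 1

1 rows:
Wendy, 40000


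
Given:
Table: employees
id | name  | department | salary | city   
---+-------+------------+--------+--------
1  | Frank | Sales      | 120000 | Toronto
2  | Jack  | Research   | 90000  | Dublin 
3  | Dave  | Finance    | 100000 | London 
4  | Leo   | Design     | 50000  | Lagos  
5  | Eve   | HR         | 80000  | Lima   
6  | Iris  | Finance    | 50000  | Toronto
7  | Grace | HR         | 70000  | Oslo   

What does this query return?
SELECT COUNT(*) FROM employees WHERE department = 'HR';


Counting rows where department = 'HR'
  Eve -> MATCH
  Grace -> MATCH


2


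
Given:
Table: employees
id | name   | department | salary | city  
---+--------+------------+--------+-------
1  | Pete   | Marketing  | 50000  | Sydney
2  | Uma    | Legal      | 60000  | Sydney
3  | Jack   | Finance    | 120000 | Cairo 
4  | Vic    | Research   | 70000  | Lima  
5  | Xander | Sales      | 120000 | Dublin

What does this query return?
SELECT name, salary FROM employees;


Projecting columns: name, salary

5 rows:
Pete, 50000
Uma, 60000
Jack, 120000
Vic, 70000
Xander, 120000


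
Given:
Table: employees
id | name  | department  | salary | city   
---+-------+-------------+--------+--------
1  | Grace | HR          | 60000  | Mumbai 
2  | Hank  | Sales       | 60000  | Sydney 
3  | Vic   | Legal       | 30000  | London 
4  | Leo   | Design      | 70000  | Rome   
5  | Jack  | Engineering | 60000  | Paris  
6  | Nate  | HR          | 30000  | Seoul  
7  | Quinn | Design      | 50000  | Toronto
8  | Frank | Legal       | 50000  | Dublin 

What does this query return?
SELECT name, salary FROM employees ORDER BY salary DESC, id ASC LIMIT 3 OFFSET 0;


Sort by salary DESC (id ASC tiebreak), then skip 0 and take 3
Rows 1 through 3

3 rows:
Leo, 70000
Grace, 60000
Hank, 60000


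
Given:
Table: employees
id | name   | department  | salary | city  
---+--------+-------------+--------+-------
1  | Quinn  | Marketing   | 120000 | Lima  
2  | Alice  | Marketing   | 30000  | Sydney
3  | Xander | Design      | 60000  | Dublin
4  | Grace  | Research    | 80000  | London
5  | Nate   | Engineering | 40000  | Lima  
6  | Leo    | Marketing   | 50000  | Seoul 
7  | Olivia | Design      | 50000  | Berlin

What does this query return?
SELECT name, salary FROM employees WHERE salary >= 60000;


Filtering: salary >= 60000
Matching: 3 rows

3 rows:
Quinn, 120000
Xander, 60000
Grace, 80000


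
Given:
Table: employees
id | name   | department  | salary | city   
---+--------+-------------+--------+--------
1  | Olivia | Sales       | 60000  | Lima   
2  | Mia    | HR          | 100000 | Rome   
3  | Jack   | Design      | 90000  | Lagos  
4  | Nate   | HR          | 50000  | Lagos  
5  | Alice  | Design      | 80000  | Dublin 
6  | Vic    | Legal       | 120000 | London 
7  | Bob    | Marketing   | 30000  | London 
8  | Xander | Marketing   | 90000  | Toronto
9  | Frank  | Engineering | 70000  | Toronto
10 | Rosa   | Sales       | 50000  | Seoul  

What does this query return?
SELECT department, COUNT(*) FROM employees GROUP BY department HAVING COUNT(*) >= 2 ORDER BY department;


Groups with count >= 2:
  Design: 2 -> PASS
  HR: 2 -> PASS
  Marketing: 2 -> PASS
  Sales: 2 -> PASS
  Engineering: 1 -> filtered out
  Legal: 1 -> filtered out


4 groups:
Design, 2
HR, 2
Marketing, 2
Sales, 2


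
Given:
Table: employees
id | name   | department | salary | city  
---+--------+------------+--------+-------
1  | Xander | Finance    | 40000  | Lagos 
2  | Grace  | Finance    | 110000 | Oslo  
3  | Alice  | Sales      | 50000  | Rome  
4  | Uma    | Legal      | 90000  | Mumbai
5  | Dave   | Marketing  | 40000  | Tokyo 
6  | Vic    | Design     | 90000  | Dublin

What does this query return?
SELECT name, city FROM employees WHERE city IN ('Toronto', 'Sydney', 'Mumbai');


Filtering: city IN ('Toronto', 'Sydney', 'Mumbai')
Matching: 1 rows

1 rows:
Uma, Mumbai


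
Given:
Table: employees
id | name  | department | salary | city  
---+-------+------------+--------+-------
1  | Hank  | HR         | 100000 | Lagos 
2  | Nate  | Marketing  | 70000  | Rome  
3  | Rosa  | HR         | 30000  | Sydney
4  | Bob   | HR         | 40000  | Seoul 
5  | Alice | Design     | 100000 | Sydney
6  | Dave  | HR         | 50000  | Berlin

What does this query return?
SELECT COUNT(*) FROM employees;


COUNT(*) counts all rows

6


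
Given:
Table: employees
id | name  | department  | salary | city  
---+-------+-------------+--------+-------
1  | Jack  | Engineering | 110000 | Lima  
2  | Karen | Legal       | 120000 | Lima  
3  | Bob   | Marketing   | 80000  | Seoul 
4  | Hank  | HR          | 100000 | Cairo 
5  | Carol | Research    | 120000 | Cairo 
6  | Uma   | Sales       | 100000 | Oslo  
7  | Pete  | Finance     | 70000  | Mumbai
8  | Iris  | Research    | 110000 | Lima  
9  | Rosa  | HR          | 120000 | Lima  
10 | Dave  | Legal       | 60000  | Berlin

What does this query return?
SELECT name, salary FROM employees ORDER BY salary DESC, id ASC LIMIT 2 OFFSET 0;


Sort by salary DESC (id ASC tiebreak), then skip 0 and take 2
Rows 1 through 2

2 rows:
Karen, 120000
Carol, 120000


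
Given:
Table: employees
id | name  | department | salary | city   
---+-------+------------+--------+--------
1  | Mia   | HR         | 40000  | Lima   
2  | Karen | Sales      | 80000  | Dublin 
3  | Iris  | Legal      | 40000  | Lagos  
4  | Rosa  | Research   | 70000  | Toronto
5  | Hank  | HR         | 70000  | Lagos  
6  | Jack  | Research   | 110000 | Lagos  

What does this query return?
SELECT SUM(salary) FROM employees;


SUM(salary) = 40000 + 80000 + 40000 + 70000 + 70000 + 110000 = 410000

410000


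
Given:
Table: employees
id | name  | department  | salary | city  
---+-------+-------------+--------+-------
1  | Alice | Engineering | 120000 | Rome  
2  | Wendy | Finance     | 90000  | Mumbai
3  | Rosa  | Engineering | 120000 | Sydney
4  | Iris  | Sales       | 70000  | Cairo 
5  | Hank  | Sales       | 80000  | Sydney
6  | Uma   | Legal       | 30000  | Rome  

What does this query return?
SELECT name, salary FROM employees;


Projecting columns: name, salary

6 rows:
Alice, 120000
Wendy, 90000
Rosa, 120000
Iris, 70000
Hank, 80000
Uma, 30000


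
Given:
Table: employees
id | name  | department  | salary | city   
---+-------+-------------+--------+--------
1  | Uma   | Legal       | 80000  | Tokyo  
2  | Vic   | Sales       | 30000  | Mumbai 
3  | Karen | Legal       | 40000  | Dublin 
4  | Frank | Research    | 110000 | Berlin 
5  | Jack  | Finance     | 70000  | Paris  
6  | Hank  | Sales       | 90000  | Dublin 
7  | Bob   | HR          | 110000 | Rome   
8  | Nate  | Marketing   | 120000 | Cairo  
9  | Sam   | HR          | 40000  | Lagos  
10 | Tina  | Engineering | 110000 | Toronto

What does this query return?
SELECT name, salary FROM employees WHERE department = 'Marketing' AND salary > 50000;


Filtering: department = 'Marketing' AND salary > 50000
Matching: 1 rows

1 rows:
Nate, 120000


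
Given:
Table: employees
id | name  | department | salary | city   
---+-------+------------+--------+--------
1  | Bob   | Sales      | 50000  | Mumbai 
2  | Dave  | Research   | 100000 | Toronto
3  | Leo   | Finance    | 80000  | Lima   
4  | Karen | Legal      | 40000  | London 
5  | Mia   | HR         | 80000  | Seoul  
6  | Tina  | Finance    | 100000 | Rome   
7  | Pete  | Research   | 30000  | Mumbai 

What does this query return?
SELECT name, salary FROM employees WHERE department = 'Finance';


Filtering: department = 'Finance'
Matching rows: 2

2 rows:
Leo, 80000
Tina, 100000


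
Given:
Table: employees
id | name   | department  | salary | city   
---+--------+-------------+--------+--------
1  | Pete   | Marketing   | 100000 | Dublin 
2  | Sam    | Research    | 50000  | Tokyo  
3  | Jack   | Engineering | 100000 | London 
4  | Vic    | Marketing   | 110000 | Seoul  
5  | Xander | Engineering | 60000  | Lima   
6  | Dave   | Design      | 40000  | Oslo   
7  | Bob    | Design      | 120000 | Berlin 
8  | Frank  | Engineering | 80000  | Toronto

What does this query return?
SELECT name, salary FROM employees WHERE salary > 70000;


Filtering: salary > 70000
Matching: 5 rows

5 rows:
Pete, 100000
Jack, 100000
Vic, 110000
Bob, 120000
Frank, 80000


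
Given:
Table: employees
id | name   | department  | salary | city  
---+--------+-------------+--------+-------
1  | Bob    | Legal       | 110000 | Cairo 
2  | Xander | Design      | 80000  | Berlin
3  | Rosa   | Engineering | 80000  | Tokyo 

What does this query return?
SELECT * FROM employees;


SELECT * returns all 3 rows with all columns

3 rows:
1, Bob, Legal, 110000, Cairo
2, Xander, Design, 80000, Berlin
3, Rosa, Engineering, 80000, Tokyo


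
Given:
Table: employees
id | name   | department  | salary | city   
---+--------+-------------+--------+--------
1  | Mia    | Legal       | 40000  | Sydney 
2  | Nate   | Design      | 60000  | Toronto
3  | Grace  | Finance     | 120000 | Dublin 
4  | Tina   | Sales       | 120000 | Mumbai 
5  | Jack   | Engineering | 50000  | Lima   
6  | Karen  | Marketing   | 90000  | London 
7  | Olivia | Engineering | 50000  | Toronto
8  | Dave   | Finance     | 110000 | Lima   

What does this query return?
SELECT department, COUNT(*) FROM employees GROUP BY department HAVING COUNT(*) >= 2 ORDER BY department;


Groups with count >= 2:
  Engineering: 2 -> PASS
  Finance: 2 -> PASS
  Design: 1 -> filtered out
  Legal: 1 -> filtered out
  Marketing: 1 -> filtered out
  Sales: 1 -> filtered out


2 groups:
Engineering, 2
Finance, 2


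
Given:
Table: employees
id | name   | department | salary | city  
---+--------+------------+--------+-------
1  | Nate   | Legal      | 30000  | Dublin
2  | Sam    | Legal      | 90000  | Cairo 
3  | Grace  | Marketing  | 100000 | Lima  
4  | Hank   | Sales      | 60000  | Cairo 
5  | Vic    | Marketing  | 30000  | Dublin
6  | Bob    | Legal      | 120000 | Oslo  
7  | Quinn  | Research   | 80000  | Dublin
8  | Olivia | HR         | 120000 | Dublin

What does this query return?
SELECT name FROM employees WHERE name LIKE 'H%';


LIKE 'H%' matches names starting with 'H'
Matching: 1

1 rows:
Hank


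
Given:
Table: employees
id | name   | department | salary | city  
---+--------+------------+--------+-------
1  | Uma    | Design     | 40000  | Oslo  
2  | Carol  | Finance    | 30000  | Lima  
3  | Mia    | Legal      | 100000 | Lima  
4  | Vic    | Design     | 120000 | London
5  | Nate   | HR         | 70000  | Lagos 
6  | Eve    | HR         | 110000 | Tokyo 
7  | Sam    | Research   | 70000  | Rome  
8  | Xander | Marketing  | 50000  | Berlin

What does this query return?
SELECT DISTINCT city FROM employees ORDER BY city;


All 'city' values (row order): Oslo, Lima, Lima, London, Lagos, Tokyo, Rome, Berlin
Removing duplicates leaves 7 unique value(s).

7 values:
Berlin
Lagos
Lima
London
Oslo
Rome
Tokyo


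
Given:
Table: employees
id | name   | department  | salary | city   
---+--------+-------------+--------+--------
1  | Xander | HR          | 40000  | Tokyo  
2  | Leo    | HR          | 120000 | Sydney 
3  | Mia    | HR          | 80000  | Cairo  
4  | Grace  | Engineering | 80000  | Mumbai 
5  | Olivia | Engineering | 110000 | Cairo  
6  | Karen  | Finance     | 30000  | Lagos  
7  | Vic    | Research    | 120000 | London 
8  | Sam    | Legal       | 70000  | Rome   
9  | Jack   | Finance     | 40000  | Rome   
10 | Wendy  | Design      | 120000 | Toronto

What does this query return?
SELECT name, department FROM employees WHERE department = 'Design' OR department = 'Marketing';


Filtering: department = 'Design' OR 'Marketing'
Matching: 1 rows

1 rows:
Wendy, Design


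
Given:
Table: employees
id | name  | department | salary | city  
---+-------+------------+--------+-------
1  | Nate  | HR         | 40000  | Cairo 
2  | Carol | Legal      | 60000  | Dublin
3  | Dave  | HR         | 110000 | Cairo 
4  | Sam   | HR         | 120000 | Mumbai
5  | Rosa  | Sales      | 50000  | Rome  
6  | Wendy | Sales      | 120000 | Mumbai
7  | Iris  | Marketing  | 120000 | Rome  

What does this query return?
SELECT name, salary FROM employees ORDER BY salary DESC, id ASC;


Sorting by salary DESC, then id ASC for ties

7 rows:
Sam, 120000
Wendy, 120000
Iris, 120000
Dave, 110000
Carol, 60000
Rosa, 50000
Nate, 40000


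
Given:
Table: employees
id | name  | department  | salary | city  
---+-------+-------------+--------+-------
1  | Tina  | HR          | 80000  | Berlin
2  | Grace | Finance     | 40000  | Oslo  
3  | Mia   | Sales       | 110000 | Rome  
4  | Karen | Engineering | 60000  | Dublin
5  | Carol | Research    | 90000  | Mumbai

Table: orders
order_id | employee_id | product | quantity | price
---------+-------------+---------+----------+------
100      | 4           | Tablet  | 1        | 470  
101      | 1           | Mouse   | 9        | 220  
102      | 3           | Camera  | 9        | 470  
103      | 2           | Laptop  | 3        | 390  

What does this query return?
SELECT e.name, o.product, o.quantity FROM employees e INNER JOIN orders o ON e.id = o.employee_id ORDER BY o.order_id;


Joining employees.id = orders.employee_id:
  employee Karen (id=4) -> order Tablet
  employee Tina (id=1) -> order Mouse
  employee Mia (id=3) -> order Camera
  employee Grace (id=2) -> order Laptop


4 rows:
Karen, Tablet, 1
Tina, Mouse, 9
Mia, Camera, 9
Grace, Laptop, 3


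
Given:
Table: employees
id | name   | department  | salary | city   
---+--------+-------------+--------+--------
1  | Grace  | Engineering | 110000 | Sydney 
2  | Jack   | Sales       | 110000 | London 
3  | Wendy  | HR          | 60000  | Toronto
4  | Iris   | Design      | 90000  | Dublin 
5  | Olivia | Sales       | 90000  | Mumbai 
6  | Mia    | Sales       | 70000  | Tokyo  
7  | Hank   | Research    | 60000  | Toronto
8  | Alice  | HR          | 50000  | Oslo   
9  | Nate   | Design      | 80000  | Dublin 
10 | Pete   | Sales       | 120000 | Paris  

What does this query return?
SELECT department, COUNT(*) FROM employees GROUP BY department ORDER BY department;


Assigning each row to its department group:
  Grace -> Engineering
  Jack -> Sales
  Wendy -> HR
  Iris -> Design
  Olivia -> Sales
  Mia -> Sales
  Hank -> Research
  Alice -> HR
  Nate -> Design
  Pete -> Sales


5 groups:
Design, 2
Engineering, 1
HR, 2
Research, 1
Sales, 4


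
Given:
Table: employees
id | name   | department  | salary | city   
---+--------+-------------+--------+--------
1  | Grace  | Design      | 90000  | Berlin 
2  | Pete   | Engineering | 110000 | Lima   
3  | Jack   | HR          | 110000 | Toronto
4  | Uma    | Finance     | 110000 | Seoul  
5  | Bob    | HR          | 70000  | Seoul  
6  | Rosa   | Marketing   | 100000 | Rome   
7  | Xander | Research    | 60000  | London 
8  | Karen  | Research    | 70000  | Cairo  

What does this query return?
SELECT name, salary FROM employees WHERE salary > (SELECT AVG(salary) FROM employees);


Subquery: AVG(salary) = 90000.0
Filtering: salary > 90000.0
  Pete (110000) -> MATCH
  Jack (110000) -> MATCH
  Uma (110000) -> MATCH
  Rosa (100000) -> MATCH


4 rows:
Pete, 110000
Jack, 110000
Uma, 110000
Rosa, 100000


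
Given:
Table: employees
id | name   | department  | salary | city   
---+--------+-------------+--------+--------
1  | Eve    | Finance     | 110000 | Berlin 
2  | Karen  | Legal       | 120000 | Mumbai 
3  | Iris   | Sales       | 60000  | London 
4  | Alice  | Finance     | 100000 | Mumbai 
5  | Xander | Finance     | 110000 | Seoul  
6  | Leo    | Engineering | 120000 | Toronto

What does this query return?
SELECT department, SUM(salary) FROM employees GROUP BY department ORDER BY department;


Summing salary within each department:
  Engineering: 120000 = 120000
  Finance: 110000 + 100000 + 110000 = 320000
  Legal: 120000 = 120000
  Sales: 60000 = 60000


4 groups:
Engineering, 120000
Finance, 320000
Legal, 120000
Sales, 60000


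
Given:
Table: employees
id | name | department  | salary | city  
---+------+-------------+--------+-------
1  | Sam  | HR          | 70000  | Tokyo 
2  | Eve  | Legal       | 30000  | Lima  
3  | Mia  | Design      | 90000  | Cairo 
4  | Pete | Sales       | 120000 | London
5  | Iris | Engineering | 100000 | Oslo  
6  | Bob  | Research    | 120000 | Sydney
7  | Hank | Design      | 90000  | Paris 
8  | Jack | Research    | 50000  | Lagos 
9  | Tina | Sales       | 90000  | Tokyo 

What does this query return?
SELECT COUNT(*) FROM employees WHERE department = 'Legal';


Counting rows where department = 'Legal'
  Eve -> MATCH


1


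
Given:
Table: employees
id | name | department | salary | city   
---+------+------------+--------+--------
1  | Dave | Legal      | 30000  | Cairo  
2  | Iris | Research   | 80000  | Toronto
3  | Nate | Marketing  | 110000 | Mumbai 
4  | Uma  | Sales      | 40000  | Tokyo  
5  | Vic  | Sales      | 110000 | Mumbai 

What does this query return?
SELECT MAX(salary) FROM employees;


Salaries: 30000, 80000, 110000, 40000, 110000
MAX = 110000

110000


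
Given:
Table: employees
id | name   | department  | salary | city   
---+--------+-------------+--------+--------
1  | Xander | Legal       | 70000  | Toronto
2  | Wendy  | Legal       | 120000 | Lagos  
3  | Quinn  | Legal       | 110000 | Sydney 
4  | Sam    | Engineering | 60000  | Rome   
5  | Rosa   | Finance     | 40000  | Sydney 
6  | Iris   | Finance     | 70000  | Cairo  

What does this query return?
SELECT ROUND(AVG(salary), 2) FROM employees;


SUM(salary) = 470000
COUNT = 6
ROUND(AVG, 2) = ROUND(470000 / 6, 2) = 78333.33

78333.33


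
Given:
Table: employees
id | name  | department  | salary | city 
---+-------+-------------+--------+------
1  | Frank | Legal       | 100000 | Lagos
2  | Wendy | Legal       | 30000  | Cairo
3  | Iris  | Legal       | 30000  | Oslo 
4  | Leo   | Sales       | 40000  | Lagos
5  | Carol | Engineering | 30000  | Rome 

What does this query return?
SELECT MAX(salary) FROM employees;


Salaries: 100000, 30000, 30000, 40000, 30000
MAX = 100000

100000


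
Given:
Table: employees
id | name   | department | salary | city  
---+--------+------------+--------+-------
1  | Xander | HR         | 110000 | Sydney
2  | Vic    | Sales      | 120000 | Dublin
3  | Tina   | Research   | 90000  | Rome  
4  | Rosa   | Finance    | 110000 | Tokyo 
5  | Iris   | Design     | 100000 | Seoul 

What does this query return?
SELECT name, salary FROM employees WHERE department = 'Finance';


Filtering: department = 'Finance'
Matching rows: 1

1 rows:
Rosa, 110000


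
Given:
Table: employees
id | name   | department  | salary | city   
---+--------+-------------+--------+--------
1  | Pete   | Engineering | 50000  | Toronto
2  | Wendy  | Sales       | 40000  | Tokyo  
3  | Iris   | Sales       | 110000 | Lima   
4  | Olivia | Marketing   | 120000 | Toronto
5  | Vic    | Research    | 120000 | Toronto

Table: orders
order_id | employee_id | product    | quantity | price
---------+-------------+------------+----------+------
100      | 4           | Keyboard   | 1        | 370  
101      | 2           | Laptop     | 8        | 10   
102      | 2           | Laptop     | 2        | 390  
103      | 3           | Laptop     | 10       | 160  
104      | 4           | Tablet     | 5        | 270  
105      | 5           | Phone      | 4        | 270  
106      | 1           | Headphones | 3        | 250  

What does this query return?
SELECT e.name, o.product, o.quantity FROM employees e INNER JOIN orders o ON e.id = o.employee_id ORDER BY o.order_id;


Joining employees.id = orders.employee_id:
  employee Olivia (id=4) -> order Keyboard
  employee Wendy (id=2) -> order Laptop
  employee Wendy (id=2) -> order Laptop
  employee Iris (id=3) -> order Laptop
  employee Olivia (id=4) -> order Tablet
  employee Vic (id=5) -> order Phone
  employee Pete (id=1) -> order Headphones


7 rows:
Olivia, Keyboard, 1
Wendy, Laptop, 8
Wendy, Laptop, 2
Iris, Laptop, 10
Olivia, Tablet, 5
Vic, Phone, 4
Pete, Headphones, 3


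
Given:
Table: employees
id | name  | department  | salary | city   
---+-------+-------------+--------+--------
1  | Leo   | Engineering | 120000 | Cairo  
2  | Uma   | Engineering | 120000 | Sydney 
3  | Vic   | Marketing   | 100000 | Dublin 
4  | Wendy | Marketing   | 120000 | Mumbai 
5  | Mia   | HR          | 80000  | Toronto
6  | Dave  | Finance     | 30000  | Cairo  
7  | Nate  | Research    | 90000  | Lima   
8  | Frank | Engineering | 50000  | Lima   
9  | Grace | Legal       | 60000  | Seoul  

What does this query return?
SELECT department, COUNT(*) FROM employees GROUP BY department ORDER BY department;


Assigning each row to its department group:
  Leo -> Engineering
  Uma -> Engineering
  Vic -> Marketing
  Wendy -> Marketing
  Mia -> HR
  Dave -> Finance
  Nate -> Research
  Frank -> Engineering
  Grace -> Legal


6 groups:
Engineering, 3
Finance, 1
HR, 1
Legal, 1
Marketing, 2
Research, 1


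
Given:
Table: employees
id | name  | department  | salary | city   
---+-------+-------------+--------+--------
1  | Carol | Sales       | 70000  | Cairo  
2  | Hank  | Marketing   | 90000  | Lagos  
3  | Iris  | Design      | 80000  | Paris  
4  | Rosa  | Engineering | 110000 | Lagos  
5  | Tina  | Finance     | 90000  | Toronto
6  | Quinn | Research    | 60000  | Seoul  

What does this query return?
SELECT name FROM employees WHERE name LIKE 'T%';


LIKE 'T%' matches names starting with 'T'
Matching: 1

1 rows:
Tina


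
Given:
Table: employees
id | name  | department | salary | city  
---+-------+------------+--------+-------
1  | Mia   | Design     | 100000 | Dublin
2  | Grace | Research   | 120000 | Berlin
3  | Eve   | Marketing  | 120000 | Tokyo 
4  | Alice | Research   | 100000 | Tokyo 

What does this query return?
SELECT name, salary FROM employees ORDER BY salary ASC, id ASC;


Sorting by salary ASC, then id ASC for ties

4 rows:
Mia, 100000
Alice, 100000
Grace, 120000
Eve, 120000


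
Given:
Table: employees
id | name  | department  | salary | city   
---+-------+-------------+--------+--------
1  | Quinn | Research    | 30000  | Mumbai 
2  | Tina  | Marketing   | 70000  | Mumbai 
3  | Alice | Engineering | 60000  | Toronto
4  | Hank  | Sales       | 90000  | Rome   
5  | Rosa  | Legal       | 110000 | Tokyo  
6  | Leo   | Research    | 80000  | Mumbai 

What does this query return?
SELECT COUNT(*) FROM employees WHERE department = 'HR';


Counting rows where department = 'HR'


0


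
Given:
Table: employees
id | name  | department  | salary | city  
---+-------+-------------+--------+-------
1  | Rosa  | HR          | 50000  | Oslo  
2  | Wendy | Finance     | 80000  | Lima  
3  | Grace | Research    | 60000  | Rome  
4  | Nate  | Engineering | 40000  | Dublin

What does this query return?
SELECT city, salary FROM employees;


Projecting columns: city, salary

4 rows:
Oslo, 50000
Lima, 80000
Rome, 60000
Dublin, 40000


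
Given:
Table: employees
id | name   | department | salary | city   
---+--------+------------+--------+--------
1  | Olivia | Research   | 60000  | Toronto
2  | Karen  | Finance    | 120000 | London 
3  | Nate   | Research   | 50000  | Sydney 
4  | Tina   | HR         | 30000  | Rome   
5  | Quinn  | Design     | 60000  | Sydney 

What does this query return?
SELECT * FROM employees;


SELECT * returns all 5 rows with all columns

5 rows:
1, Olivia, Research, 60000, Toronto
2, Karen, Finance, 120000, London
3, Nate, Research, 50000, Sydney
4, Tina, HR, 30000, Rome
5, Quinn, Design, 60000, Sydney


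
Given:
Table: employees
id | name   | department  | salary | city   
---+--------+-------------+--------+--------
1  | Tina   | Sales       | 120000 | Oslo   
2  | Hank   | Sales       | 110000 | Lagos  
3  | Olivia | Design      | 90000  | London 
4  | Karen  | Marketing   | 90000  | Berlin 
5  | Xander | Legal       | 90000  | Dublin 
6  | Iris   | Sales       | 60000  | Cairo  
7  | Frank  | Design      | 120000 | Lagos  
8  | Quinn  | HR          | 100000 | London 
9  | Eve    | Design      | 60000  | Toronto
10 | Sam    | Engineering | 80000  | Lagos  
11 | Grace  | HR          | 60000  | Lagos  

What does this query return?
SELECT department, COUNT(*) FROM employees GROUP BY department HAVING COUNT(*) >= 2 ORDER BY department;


Groups with count >= 2:
  Design: 3 -> PASS
  HR: 2 -> PASS
  Sales: 3 -> PASS
  Engineering: 1 -> filtered out
  Legal: 1 -> filtered out
  Marketing: 1 -> filtered out


3 groups:
Design, 3
HR, 2
Sales, 3


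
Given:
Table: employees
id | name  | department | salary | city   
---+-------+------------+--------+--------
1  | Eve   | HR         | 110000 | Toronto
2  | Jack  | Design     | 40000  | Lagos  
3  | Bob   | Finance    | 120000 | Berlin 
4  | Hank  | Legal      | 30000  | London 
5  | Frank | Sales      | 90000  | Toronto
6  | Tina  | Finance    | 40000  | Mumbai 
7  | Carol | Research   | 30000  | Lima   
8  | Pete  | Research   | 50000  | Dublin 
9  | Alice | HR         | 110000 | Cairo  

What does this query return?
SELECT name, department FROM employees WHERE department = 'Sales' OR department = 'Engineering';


Filtering: department = 'Sales' OR 'Engineering'
Matching: 1 rows

1 rows:
Frank, Sales


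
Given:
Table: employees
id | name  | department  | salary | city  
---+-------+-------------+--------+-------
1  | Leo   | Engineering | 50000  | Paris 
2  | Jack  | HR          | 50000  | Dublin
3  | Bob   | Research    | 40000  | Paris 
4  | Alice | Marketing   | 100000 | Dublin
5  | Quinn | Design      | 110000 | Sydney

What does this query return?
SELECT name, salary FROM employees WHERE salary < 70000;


Filtering: salary < 70000
Matching: 3 rows

3 rows:
Leo, 50000
Jack, 50000
Bob, 40000


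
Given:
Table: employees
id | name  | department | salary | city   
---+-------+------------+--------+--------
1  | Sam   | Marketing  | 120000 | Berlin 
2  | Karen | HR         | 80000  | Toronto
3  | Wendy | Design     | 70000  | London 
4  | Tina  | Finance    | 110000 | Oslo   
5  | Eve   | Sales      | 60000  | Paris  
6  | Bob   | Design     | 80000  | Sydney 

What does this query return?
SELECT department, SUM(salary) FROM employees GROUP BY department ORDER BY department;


Summing salary within each department:
  Design: 70000 + 80000 = 150000
  Finance: 110000 = 110000
  HR: 80000 = 80000
  Marketing: 120000 = 120000
  Sales: 60000 = 60000


5 groups:
Design, 150000
Finance, 110000
HR, 80000
Marketing, 120000
Sales, 60000


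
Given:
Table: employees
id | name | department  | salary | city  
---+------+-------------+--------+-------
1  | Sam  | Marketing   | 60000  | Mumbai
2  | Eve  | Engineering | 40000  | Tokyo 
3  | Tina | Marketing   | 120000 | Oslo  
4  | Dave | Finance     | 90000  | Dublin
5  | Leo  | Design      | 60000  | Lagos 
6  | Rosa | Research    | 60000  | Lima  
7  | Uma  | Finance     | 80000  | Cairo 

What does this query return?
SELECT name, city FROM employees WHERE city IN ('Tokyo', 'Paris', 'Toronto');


Filtering: city IN ('Tokyo', 'Paris', 'Toronto')
Matching: 1 rows

1 rows:
Eve, Tokyo


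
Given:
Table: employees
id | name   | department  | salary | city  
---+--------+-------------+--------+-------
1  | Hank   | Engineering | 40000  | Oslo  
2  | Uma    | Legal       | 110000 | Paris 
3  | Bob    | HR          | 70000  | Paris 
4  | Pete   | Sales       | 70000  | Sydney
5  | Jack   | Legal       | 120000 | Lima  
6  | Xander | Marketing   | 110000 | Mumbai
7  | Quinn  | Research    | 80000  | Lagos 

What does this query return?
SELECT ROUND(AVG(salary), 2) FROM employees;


SUM(salary) = 600000
COUNT = 7
ROUND(AVG, 2) = ROUND(600000 / 7, 2) = 85714.29

85714.29


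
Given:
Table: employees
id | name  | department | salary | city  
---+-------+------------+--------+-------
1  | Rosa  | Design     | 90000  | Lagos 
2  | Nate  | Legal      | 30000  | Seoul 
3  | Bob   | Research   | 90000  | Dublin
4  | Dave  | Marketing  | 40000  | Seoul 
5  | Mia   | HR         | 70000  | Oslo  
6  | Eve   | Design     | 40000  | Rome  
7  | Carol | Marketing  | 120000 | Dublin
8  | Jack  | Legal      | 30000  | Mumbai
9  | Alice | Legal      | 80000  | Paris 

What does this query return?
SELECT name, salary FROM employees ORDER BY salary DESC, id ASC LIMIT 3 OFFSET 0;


Sort by salary DESC (id ASC tiebreak), then skip 0 and take 3
Rows 1 through 3

3 rows:
Carol, 120000
Rosa, 90000
Bob, 90000


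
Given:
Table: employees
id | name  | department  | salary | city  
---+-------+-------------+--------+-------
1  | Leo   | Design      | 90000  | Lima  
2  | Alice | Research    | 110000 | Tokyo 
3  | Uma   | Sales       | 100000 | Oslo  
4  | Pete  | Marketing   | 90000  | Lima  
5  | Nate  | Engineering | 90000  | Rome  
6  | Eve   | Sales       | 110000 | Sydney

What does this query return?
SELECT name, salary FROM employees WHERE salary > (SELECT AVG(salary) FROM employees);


Subquery: AVG(salary) = 98333.33
Filtering: salary > 98333.33
  Alice (110000) -> MATCH
  Uma (100000) -> MATCH
  Eve (110000) -> MATCH


3 rows:
Alice, 110000
Uma, 100000
Eve, 110000


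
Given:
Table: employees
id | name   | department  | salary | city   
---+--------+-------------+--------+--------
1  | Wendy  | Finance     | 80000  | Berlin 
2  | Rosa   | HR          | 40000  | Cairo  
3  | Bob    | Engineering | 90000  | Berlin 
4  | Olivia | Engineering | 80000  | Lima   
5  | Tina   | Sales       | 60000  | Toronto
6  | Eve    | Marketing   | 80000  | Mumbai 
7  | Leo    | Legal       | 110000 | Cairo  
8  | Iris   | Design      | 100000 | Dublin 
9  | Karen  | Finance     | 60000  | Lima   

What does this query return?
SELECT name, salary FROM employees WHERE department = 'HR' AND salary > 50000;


Filtering: department = 'HR' AND salary > 50000
Matching: 0 rows

Empty result set (0 rows)


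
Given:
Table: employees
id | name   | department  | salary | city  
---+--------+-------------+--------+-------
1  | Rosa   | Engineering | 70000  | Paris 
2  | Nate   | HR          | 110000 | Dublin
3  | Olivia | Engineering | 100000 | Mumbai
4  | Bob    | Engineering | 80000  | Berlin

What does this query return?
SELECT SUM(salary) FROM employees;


SUM(salary) = 70000 + 110000 + 100000 + 80000 = 360000

360000


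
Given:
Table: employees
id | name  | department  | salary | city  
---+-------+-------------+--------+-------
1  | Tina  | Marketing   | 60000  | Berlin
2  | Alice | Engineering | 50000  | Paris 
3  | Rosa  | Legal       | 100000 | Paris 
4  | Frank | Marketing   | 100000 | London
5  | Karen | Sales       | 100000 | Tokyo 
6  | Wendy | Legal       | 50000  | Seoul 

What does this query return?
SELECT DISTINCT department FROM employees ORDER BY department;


All 'department' values (row order): Marketing, Engineering, Legal, Marketing, Sales, Legal
Removing duplicates leaves 4 unique value(s).

4 values:
Engineering
Legal
Marketing
Sales


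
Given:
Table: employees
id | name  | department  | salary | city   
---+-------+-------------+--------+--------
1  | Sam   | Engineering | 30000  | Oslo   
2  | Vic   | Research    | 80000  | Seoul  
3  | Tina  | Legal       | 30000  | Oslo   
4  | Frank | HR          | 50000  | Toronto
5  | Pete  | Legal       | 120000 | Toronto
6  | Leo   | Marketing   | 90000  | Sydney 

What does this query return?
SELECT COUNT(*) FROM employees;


COUNT(*) counts all rows

6


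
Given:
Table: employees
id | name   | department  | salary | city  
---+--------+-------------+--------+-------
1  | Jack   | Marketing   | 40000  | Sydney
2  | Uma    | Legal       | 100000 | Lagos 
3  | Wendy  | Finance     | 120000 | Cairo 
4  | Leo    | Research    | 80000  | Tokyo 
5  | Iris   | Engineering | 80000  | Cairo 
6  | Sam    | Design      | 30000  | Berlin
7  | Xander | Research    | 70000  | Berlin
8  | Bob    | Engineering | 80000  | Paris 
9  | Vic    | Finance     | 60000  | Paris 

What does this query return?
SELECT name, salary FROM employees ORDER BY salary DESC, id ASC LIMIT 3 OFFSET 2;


Sort by salary DESC (id ASC tiebreak), then skip 2 and take 3
Rows 3 through 5

3 rows:
Leo, 80000
Iris, 80000
Bob, 80000


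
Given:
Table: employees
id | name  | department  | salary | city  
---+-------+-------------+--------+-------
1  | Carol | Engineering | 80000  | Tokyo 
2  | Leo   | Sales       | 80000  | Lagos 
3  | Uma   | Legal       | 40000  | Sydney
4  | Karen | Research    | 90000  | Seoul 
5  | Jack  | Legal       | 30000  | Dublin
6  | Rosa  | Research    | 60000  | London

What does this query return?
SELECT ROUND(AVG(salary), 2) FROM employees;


SUM(salary) = 380000
COUNT = 6
ROUND(AVG, 2) = ROUND(380000 / 6, 2) = 63333.33

63333.33


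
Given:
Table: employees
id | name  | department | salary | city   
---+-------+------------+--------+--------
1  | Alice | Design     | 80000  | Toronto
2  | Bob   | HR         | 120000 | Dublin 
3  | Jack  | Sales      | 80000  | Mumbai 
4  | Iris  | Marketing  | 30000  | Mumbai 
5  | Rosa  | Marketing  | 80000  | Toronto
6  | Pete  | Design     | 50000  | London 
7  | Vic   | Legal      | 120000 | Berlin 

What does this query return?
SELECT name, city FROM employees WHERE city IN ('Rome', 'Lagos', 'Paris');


Filtering: city IN ('Rome', 'Lagos', 'Paris')
Matching: 0 rows

Empty result set (0 rows)


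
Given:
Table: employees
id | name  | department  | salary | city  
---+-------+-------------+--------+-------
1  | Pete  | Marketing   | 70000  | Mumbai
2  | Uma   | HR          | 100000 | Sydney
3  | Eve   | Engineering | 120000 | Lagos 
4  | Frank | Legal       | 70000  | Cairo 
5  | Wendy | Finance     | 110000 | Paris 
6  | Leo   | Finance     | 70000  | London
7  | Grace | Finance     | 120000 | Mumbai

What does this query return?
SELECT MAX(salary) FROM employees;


Salaries: 70000, 100000, 120000, 70000, 110000, 70000, 120000
MAX = 120000

120000


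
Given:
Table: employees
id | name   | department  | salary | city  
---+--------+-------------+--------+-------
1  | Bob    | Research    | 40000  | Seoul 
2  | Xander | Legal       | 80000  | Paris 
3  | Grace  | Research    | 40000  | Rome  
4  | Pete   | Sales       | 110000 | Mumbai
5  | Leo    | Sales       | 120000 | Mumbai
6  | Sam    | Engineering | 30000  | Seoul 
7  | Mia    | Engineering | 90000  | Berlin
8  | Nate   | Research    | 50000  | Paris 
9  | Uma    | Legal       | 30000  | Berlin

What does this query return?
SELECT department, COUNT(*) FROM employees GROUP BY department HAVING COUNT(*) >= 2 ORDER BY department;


Groups with count >= 2:
  Engineering: 2 -> PASS
  Legal: 2 -> PASS
  Research: 3 -> PASS
  Sales: 2 -> PASS


4 groups:
Engineering, 2
Legal, 2
Research, 3
Sales, 2


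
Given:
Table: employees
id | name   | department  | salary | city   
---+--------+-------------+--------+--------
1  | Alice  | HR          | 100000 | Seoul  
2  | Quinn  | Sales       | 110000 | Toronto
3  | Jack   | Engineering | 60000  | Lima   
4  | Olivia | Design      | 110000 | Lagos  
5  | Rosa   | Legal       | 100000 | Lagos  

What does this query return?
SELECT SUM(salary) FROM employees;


SUM(salary) = 100000 + 110000 + 60000 + 110000 + 100000 = 480000

480000
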